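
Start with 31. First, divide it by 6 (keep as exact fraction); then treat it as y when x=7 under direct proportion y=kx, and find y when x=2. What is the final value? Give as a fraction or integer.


Start with 31.
Step 1: Divide by 6: 31 / 6 = 31/6
Step 2: Direct prop: k = (31/6)/7; new y = k*2 = 31/6*2/7 = 31/21
Final result = 31/21

31/21


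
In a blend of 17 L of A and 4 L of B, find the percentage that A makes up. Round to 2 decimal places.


Volume of A = 17 L
Volume of B = 4 L
Total volume = 17 + 4 = 21 L
Percentage of A = (17/21) * 100
= 80.95%

80.95


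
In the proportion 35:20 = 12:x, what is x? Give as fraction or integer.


Setting up: 35/20 = 12/x
Cross multiply: 35 * x = 20 * 12
35x = 240
x = 240/35
x = 48/7

48/7


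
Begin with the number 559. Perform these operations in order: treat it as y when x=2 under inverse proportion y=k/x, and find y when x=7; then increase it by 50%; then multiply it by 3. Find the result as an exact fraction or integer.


Start with 559.
Step 1: Inverse prop: k = (559)*2; new y = k/7 = 559*2/7 = 1118/7
Step 2: Increase by 50%: 1118/7 * 150/100 = 1677/7
Step 3: Multiply by 3: 1677/7 * 3 = 5031/7
Final result = 5031/7

5031/7


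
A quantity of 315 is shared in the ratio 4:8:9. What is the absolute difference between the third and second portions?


Total parts = 4 + 8 + 9 = 21
Value per part = 315 / 21 = 15
Shares: 4*15=60, 8*15=120, 9*15=135
Third share = 135, second share = 120
Difference = |135 - 120| = 15

15


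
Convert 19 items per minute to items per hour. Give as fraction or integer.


Converting from per minute to per hour
Rate = 19 items per minute
Multiply by 60: 19 * 60
= 1140 items per hour

1140


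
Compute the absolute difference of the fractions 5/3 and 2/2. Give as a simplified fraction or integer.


Simplify: 5/3 = 5/3 and 2/2 = 1
Find common denominator: LCD = 3
Convert: 5/3 and 3/3
Difference = |5 - 3|/3 = 2/3
Simplified = 2/3

2/3


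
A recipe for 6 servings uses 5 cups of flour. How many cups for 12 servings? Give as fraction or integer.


Original: 5 cups for 6 servings
Target servings = 12
Scaling factor = 12/6
New amount = 5 * 12/6
= 60/6
= 10 cups

10


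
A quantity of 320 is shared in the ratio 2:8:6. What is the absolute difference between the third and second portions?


Total parts = 2 + 8 + 6 = 16
Value per part = 320 / 16 = 20
Shares: 2*20=40, 8*20=160, 6*20=120
Third share = 120, second share = 160
Difference = |120 - 160| = 40

40


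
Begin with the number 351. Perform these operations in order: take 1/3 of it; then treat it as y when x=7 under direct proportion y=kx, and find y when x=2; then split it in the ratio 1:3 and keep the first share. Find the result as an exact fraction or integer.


Start with 351.
Step 1: Take 1/3: 351 * 1/3 = 117
Step 2: Direct prop: k = (117)/7; new y = k*2 = 117*2/7 = 234/7
Step 3: Split 1:3, first share = 234/7 * 1/4 = 117/14
Final result = 117/14

117/14


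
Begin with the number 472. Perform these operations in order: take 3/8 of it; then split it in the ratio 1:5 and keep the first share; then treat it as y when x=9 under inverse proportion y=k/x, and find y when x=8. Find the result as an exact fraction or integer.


Start with 472.
Step 1: Take 3/8: 472 * 3/8 = 177
Step 2: Split 1:5, first share = 177 * 1/6 = 59/2
Step 3: Inverse prop: k = (59/2)*9; new y = k/8 = 59/2*9/8 = 531/16
Final result = 531/16

531/16


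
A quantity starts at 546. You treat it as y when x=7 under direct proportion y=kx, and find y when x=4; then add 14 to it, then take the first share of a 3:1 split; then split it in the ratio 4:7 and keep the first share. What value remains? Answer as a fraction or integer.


Start with 546.
Step 1: Direct prop: k = (546)/7; new y = k*4 = 546*4/7 = 312
Step 2: Add 14: 312+14=326; split 3:1 first = 326*3/4 = 489/2
Step 3: Split 4:7, first share = 489/2 * 4/11 = 978/11
Final result = 978/11

978/11


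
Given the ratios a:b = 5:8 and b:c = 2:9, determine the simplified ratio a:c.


Given a:b = 5:8 and b:c = 2:9
Make b consistent. Multiply first ratio by 2: a:b = 10:16
Multiply second ratio by 8: b:c = 16:72
Now b = 16 in both, so a:b:c = 10:16:72
Therefore a:c = 10:72
Simplify by GCD: a:c = 5:36

5:36


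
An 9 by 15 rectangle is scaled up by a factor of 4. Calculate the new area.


Original dimensions: 9 x 15
Enlargement factor = 4
New width = 9 * 4 = 36
New height = 15 * 4 = 60
New area = 36 * 60 = 2160

2160


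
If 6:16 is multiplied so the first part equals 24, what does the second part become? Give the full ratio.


Original ratio: 6:16
First term target: 24
Scale factor = 24 / 6 = 4
Multiply second term: 16 * 4 = 64
Equivalent ratio = 24:64

24:64


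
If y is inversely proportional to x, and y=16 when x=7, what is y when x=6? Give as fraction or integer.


Inverse proportion: y = k/x
Find k: k = 7 * 16 = 112
Compute y at x=6: y = 112/6
y = 56/3

56/3


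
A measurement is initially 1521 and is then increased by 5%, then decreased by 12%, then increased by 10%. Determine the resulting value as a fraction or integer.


Start: 1521
Step 1: increase by 5% => multiply by 105/100
  1521 * 105/100 = 31941/20
Step 2: decrease by 12% => multiply by 88/100
  31941/20 * 88/100 = 351351/250
Step 3: increase by 10% => multiply by 110/100
  351351/250 * 110/100 = 3864861/2500
Final value = 3864861/2500

3864861/2500


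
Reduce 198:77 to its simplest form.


Find GCD(198, 77)
GCD = 11
Divide both by 11: 198/11 = 18, 77/11 = 7
Simplified ratio = 18:7

18:7


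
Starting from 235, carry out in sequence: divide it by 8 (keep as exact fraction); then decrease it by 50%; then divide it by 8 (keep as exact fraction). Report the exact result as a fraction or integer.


Start with 235.
Step 1: Divide by 8: 235 / 8 = 235/8
Step 2: Decrease by 50%: 235/8 * 50/100 = 235/16
Step 3: Divide by 8: 235/16 / 8 = 235/128
Final result = 235/128

235/128


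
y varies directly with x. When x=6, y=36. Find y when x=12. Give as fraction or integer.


Direct proportion: y = kx
Find k: k = 36/6 = 6
Compute y at x=12: y = 6 * 12
y = 72

72


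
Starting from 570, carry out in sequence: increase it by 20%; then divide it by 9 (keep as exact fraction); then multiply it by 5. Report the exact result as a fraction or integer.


Start with 570.
Step 1: Increase by 20%: 570 * 120/100 = 684
Step 2: Divide by 9: 684 / 9 = 76
Step 3: Multiply by 5: 76 * 5 = 380
Final result = 380

380


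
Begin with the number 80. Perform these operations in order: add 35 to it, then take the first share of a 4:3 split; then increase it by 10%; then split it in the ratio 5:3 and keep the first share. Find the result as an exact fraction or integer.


Start with 80.
Step 1: Add 35: 80+35=115; split 4:3 first = 115*4/7 = 460/7
Step 2: Increase by 10%: 460/7 * 110/100 = 506/7
Step 3: Split 5:3, first share = 506/7 * 5/8 = 1265/28
Final result = 1265/28

1265/28


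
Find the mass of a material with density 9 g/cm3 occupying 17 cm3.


Using mass = density * volume
Density = 9 g/cm3
Volume = 17 cm3
Mass = 9 * 17
= 153 g

153


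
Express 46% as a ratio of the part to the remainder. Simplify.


Part = 46%, Remainder = 54%
Ratio = 46:54
GCD(46, 54) = 2
Simplify: 23:27 = 23:27

23:27


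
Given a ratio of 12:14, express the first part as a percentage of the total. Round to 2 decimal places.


Total parts = 12 + 14 = 26
First part fraction = 12/26
Percentage = (12/26) * 100
= 0.461538 * 100
= 46.15%

46.15


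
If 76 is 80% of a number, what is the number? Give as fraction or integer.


Given: 76 is 80% of the whole
Set up: 76 = 80/100 * whole
whole = 76 * 100 / 80
whole = 7600 / 80
whole = 95

95


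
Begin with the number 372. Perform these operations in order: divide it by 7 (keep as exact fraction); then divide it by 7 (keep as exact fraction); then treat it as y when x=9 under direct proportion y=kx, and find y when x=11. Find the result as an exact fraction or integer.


Start with 372.
Step 1: Divide by 7: 372 / 7 = 372/7
Step 2: Divide by 7: 372/7 / 7 = 372/49
Step 3: Direct prop: k = (372/49)/9; new y = k*11 = 372/49*11/9 = 1364/147
Final result = 1364/147

1364/147


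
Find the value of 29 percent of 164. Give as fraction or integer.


Compute 29% of 164
Convert percentage: 29% = 29/100
Multiply: 164 * 29/100
= 4756/100
= 1189/25

1189/25


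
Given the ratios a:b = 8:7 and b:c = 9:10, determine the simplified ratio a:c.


Given a:b = 8:7 and b:c = 9:10
Make b consistent. Multiply first ratio by 9: a:b = 72:63
Multiply second ratio by 7: b:c = 63:70
Now b = 63 in both, so a:b:c = 72:63:70
Therefore a:c = 72:70
Simplify by GCD: a:c = 36:35

36:35


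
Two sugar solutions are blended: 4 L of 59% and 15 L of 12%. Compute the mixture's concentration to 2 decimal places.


Solute in mixture 1 = 59% of 4 L = 4*59/100 = 59/25 L
Solute in mixture 2 = 12% of 15 L = 15*12/100 = 9/5 L
Total solute = 59/25 + 9/5 = 104/25 L
Total volume = 4 + 15 = 19 L
Final concentration = 104/25/19 * 100 = 21.89%

21.89


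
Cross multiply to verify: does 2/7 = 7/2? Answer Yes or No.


Cross multiply to check 2/7 = 7/2
Left cross product: 2 * 2 = 4
Right cross product: 7 * 7 = 49
4 != 49
Not equal, so proportions differ => No

No


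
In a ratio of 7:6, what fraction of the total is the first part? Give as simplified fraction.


Total parts = 7 + 6 = 13
First part fraction = 7/13
Simplify: 7/13 = 7/13

7/13


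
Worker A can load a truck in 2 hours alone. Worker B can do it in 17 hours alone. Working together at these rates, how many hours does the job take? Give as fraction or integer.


Rate of A = 1/2 job per hour
Rate of B = 1/17 job per hour
Combined rate = 1/2 + 1/17
Find common denominator: (17 + 2)/(2*17) = 19/34
Combined rate = 19/34 job per hour
Time together = 1 / (19/34) = 34/19 hours

34/19


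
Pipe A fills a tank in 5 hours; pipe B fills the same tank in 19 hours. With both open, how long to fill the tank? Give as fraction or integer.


Rate of A = 1/5 job per hour
Rate of B = 1/19 job per hour
Combined rate = 1/5 + 1/19
Find common denominator: (19 + 5)/(5*19) = 24/95
Combined rate = 24/95 job per hour
Time together = 1 / (24/95) = 95/24 hours

95/24


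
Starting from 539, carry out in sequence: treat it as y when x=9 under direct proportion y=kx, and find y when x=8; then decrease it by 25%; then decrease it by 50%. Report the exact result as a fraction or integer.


Start with 539.
Step 1: Direct prop: k = (539)/9; new y = k*8 = 539*8/9 = 4312/9
Step 2: Decrease by 25%: 4312/9 * 75/100 = 1078/3
Step 3: Decrease by 50%: 1078/3 * 50/100 = 539/3
Final result = 539/3

539/3


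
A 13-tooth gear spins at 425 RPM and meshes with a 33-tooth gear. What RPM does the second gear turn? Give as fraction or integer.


Gear ratio: teeth_A * RPM_A = teeth_B * RPM_B
13 * 425 = 33 * RPM_B
5525 = 33 * RPM_B
RPM_B = 5525 / 33
RPM_B = 5525/33

5525/33


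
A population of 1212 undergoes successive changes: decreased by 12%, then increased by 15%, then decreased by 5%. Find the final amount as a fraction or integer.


Start: 1212
Step 1: decrease by 12% => multiply by 88/100
  1212 * 88/100 = 26664/25
Step 2: increase by 15% => multiply by 115/100
  26664/25 * 115/100 = 153318/125
Step 3: decrease by 5% => multiply by 95/100
  153318/125 * 95/100 = 1456521/1250
Final value = 1456521/1250

1456521/1250


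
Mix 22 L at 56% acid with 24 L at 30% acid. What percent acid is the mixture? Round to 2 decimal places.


Solute in mixture 1 = 56% of 22 L = 22*56/100 = 308/25 L
Solute in mixture 2 = 30% of 24 L = 24*30/100 = 36/5 L
Total solute = 308/25 + 36/5 = 488/25 L
Total volume = 22 + 24 = 46 L
Final concentration = 488/25/46 * 100 = 42.43%

42.43


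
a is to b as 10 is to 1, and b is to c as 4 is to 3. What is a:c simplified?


Given a:b = 10:1 and b:c = 4:3
Make b consistent. Multiply first ratio by 4: a:b = 40:4
Multiply second ratio by 1: b:c = 4:3
Now b = 4 in both, so a:b:c = 40:4:3
Therefore a:c = 40:3
Simplify by GCD: a:c = 40:3

40:3


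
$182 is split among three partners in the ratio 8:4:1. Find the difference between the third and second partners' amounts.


Total parts = 8 + 4 + 1 = 13
Value per part = 182 / 13 = 14
Shares: 8*14=112, 4*14=56, 1*14=14
Third share = 14, second share = 56
Difference = |14 - 56| = 42

42


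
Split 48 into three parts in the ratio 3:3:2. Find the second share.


Ratio = 3:3:2
Total parts = 3 + 3 + 2 = 8
Value per part = 48 / 8 = 6
First share = 3 * 6 = 18
Middle share = 3 * 6 = 18
Third share = 2 * 6 = 12

18


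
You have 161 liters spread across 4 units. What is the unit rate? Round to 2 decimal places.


Total liters = 161
Number of units = 4
Unit rate = 161 / 4
= 40.25 liters per unit

40.25


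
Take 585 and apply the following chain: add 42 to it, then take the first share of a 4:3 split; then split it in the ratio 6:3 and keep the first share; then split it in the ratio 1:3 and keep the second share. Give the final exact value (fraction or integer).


Start with 585.
Step 1: Add 42: 585+42=627; split 4:3 first = 627*4/7 = 2508/7
Step 2: Split 6:3, first share = 2508/7 * 6/9 = 1672/7
Step 3: Split 1:3, second share = 1672/7 * 3/4 = 1254/7
Final result = 1254/7

1254/7


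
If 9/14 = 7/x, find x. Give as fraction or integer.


Setting up: 9/14 = 7/x
Cross multiply: 9 * x = 14 * 7
9x = 98
x = 98/9
x = 98/9

98/9


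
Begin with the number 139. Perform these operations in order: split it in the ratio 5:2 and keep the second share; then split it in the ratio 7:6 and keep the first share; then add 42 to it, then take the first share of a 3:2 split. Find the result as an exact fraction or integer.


Start with 139.
Step 1: Split 5:2, second share = 139 * 2/7 = 278/7
Step 2: Split 7:6, first share = 278/7 * 7/13 = 278/13
Step 3: Add 42: 278/13+42=824/13; split 3:2 first = 824/13*3/5 = 2472/65
Final result = 2472/65

2472/65


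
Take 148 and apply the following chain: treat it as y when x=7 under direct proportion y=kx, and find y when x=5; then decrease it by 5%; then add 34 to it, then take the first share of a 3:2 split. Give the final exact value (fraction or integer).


Start with 148.
Step 1: Direct prop: k = (148)/7; new y = k*5 = 148*5/7 = 740/7
Step 2: Decrease by 5%: 740/7 * 95/100 = 703/7
Step 3: Add 34: 703/7+34=941/7; split 3:2 first = 941/7*3/5 = 2823/35
Final result = 2823/35

2823/35


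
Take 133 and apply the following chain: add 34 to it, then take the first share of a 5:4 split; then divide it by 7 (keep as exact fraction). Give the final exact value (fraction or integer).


Start with 133.
Step 1: Add 34: 133+34=167; split 5:4 first = 167*5/9 = 835/9
Step 2: Divide by 7: 835/9 / 7 = 835/63
Final result = 835/63

835/63


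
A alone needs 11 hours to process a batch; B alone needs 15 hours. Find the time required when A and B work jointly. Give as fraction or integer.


Rate of A = 1/11 job per hour
Rate of B = 1/15 job per hour
Combined rate = 1/11 + 1/15
Find common denominator: (15 + 11)/(11*15) = 26/165
Combined rate = 26/165 job per hour
Time together = 1 / (26/165) = 165/26 hours

165/26


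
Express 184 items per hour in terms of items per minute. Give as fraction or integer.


Converting from per hour to per minute
Rate = 184 items per hour
Divide by 60: 184/60
= 46/15 items per minute

46/15


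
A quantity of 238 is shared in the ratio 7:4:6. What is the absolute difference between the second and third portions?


Total parts = 7 + 4 + 6 = 17
Value per part = 238 / 17 = 14
Shares: 7*14=98, 4*14=56, 6*14=84
Second share = 56, third share = 84
Difference = |56 - 84| = 28

28


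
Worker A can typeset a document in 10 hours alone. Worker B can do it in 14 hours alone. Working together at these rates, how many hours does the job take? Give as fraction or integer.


Rate of A = 1/10 job per hour
Rate of B = 1/14 job per hour
Combined rate = 1/10 + 1/14
Find common denominator: (14 + 10)/(10*14) = 24/140
Combined rate = 6/35 job per hour
Time together = 1 / (6/35) = 35/6 hours

35/6


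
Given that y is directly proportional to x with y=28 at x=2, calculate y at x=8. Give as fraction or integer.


Direct proportion: y = kx
Find k: k = 28/2 = 14
Compute y at x=8: y = 14 * 8
y = 112

112


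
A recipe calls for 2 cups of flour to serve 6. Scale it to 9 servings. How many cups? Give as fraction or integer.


Original: 2 cups for 6 servings
Target servings = 9
Scaling factor = 9/6
New amount = 2 * 9/6
= 18/6
= 3 cups

3


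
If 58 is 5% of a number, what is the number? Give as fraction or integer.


Given: 58 is 5% of the whole
Set up: 58 = 5/100 * whole
whole = 58 * 100 / 5
whole = 5800 / 5
whole = 1160

1160


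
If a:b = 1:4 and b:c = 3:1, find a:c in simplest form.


Given a:b = 1:4 and b:c = 3:1
Make b consistent. Multiply first ratio by 3: a:b = 3:12
Multiply second ratio by 4: b:c = 12:4
Now b = 12 in both, so a:b:c = 3:12:4
Therefore a:c = 3:4
Simplify by GCD: a:c = 3:4

3:4


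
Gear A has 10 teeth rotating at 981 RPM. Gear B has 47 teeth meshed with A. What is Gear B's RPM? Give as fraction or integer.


Gear ratio: teeth_A * RPM_A = teeth_B * RPM_B
10 * 981 = 47 * RPM_B
9810 = 47 * RPM_B
RPM_B = 9810 / 47
RPM_B = 9810/47

9810/47


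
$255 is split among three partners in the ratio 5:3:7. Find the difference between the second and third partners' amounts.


Total parts = 5 + 3 + 7 = 15
Value per part = 255 / 15 = 17
Shares: 5*17=85, 3*17=51, 7*17=119
Second share = 51, third share = 119
Difference = |51 - 119| = 68

68


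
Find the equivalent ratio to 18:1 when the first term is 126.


Original ratio: 18:1
First term target: 126
Scale factor = 126 / 18 = 7
Multiply second term: 1 * 7 = 7
Equivalent ratio = 126:7

126:7


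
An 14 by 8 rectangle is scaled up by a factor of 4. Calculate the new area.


Original dimensions: 14 x 8
Enlargement factor = 4
New width = 14 * 4 = 56
New height = 8 * 4 = 32
New area = 56 * 32 = 1792

1792


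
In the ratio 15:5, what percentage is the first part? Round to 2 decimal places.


Total parts = 15 + 5 = 20
First part fraction = 15/20
Percentage = (15/20) * 100
= 0.75 * 100
= 75.00%

75.00


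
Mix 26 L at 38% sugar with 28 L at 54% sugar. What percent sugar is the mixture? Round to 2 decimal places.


Solute in mixture 1 = 38% of 26 L = 26*38/100 = 247/25 L
Solute in mixture 2 = 54% of 28 L = 28*54/100 = 378/25 L
Total solute = 247/25 + 378/25 = 25 L
Total volume = 26 + 28 = 54 L
Final concentration = 25/54 * 100 = 46.30%

46.30


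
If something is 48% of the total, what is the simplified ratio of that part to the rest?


Part = 48%, Remainder = 52%
Ratio = 48:52
GCD(48, 52) = 4
Simplify: 12:13 = 12:13

12:13


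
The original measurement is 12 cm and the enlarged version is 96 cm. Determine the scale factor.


Original length = 12 cm
Scaled length = 96 cm
Scale factor = 96 / 12
= 8

8


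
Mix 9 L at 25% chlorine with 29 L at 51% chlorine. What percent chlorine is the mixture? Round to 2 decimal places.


Solute in mixture 1 = 25% of 9 L = 9*25/100 = 9/4 L
Solute in mixture 2 = 51% of 29 L = 29*51/100 = 1479/100 L
Total solute = 9/4 + 1479/100 = 426/25 L
Total volume = 9 + 29 = 38 L
Final concentration = 426/25/38 * 100 = 44.84%

44.84


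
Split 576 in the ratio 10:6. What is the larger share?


Total parts = 10 + 6 = 16
Value per part = 576 / 16 = 36
First share = 10 * 36 = 360
Second share = 6 * 36 = 216
Larger share = 360

360


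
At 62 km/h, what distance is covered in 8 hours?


Using distance = speed * time
Speed = 62 km/h
Time = 8 hours
Distance = 62 * 8
= 496 km

496


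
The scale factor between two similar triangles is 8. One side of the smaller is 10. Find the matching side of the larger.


Similar triangles have proportional sides
Scale factor = 8
Smaller side = 10
Corresponding larger side = 10 * 8
= 80

80


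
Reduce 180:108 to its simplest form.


Find GCD(180, 108)
GCD = 36
Divide both by 36: 180/36 = 5, 108/36 = 3
Simplified ratio = 5:3

5:3


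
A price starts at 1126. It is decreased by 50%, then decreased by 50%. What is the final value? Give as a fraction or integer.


Start: 1126
Step 1: decrease by 50% => multiply by 50/100
  1126 * 50/100 = 563
Step 2: decrease by 50% => multiply by 50/100
  563 * 50/100 = 563/2
Final value = 563/2

563/2


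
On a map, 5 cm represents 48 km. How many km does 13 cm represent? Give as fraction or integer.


Map scale: 5 cm = 48 km
Measured distance on map = 13 cm
Set up proportion: 13 * 48 / 5
= 624 / 5
= 624/5 km

624/5


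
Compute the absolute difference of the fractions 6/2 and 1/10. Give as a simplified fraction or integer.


Simplify: 6/2 = 3 and 1/10 = 1/10
Find common denominator: LCD = 10
Convert: 30/10 and 1/10
Difference = |30 - 1|/10 = 29/10
Simplified = 29/10

29/10


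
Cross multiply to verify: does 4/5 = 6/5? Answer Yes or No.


Cross multiply to check 4/5 = 6/5
Left cross product: 4 * 5 = 20
Right cross product: 5 * 6 = 30
20 != 30
Not equal, so proportions differ => No

No


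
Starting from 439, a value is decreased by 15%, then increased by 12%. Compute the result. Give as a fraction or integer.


Start: 439
Step 1: decrease by 15% => multiply by 85/100
  439 * 85/100 = 7463/20
Step 2: increase by 12% => multiply by 112/100
  7463/20 * 112/100 = 52241/125
Final value = 52241/125

52241/125


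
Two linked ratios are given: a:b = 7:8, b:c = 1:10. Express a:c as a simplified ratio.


Given a:b = 7:8 and b:c = 1:10
Make b consistent. Multiply first ratio by 1: a:b = 7:8
Multiply second ratio by 8: b:c = 8:80
Now b = 8 in both, so a:b:c = 7:8:80
Therefore a:c = 7:80
Simplify by GCD: a:c = 7:80

7:80


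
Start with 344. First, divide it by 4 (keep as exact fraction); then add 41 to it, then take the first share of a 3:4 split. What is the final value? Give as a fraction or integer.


Start with 344.
Step 1: Divide by 4: 344 / 4 = 86
Step 2: Add 41: 86+41=127; split 3:4 first = 127*3/7 = 381/7
Final result = 381/7

381/7


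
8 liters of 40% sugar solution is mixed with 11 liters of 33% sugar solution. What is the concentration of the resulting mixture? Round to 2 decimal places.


Solute in mixture 1 = 40% of 8 L = 8*40/100 = 16/5 L
Solute in mixture 2 = 33% of 11 L = 11*33/100 = 363/100 L
Total solute = 16/5 + 363/100 = 683/100 L
Total volume = 8 + 11 = 19 L
Final concentration = 683/100/19 * 100 = 35.95%

35.95


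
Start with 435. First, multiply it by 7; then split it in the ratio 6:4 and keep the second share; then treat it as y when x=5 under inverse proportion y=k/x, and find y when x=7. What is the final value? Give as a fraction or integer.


Start with 435.
Step 1: Multiply by 7: 435 * 7 = 3045
Step 2: Split 6:4, second share = 3045 * 4/10 = 1218
Step 3: Inverse prop: k = (1218)*5; new y = k/7 = 1218*5/7 = 870
Final result = 870

870


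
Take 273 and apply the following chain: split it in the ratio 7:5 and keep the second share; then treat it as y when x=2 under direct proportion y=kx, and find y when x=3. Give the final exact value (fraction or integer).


Start with 273.
Step 1: Split 7:5, second share = 273 * 5/12 = 455/4
Step 2: Direct prop: k = (455/4)/2; new y = k*3 = 455/4*3/2 = 1365/8
Final result = 1365/8

1365/8


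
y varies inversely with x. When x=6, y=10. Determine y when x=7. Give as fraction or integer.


Inverse proportion: y = k/x
Find k: k = 6 * 10 = 60
Compute y at x=7: y = 60/7
y = 60/7

60/7


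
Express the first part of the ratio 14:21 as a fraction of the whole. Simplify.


Total parts = 14 + 21 = 35
First part fraction = 14/35
Simplify: 14/35 = 2/5

2/5


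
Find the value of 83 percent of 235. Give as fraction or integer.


Compute 83% of 235
Convert percentage: 83% = 83/100
Multiply: 235 * 83/100
= 19505/100
= 3901/20

3901/20


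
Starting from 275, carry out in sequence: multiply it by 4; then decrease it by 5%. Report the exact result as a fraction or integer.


Start with 275.
Step 1: Multiply by 4: 275 * 4 = 1100
Step 2: Decrease by 5%: 1100 * 95/100 = 1045
Final result = 1045

1045


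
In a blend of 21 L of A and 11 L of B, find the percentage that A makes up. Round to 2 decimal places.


Volume of A = 21 L
Volume of B = 11 L
Total volume = 21 + 11 = 32 L
Percentage of A = (21/32) * 100
= 65.63%

65.63


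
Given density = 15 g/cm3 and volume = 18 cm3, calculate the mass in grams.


Using mass = density * volume
Density = 15 g/cm3
Volume = 18 cm3
Mass = 15 * 18
= 270 g

270


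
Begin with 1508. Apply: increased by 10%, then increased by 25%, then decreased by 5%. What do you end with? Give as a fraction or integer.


Start: 1508
Step 1: increase by 10% => multiply by 110/100
  1508 * 110/100 = 8294/5
Step 2: increase by 25% => multiply by 125/100
  8294/5 * 125/100 = 4147/2
Step 3: decrease by 5% => multiply by 95/100
  4147/2 * 95/100 = 78793/40
Final value = 78793/40

78793/40


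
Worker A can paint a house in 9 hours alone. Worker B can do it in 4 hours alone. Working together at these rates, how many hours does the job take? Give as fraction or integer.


Rate of A = 1/9 job per hour
Rate of B = 1/4 job per hour
Combined rate = 1/9 + 1/4
Find common denominator: (4 + 9)/(9*4) = 13/36
Combined rate = 13/36 job per hour
Time together = 1 / (13/36) = 36/13 hours

36/13


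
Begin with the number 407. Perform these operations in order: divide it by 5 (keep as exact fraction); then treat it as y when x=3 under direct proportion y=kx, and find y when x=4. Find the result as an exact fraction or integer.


Start with 407.
Step 1: Divide by 5: 407 / 5 = 407/5
Step 2: Direct prop: k = (407/5)/3; new y = k*4 = 407/5*4/3 = 1628/15
Final result = 1628/15

1628/15


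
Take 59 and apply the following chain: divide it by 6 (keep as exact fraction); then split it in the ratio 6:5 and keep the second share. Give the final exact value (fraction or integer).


Start with 59.
Step 1: Divide by 6: 59 / 6 = 59/6
Step 2: Split 6:5, second share = 59/6 * 5/11 = 295/66
Final result = 295/66

295/66


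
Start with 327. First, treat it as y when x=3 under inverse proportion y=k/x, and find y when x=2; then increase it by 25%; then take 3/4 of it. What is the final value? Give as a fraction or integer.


Start with 327.
Step 1: Inverse prop: k = (327)*3; new y = k/2 = 327*3/2 = 981/2
Step 2: Increase by 25%: 981/2 * 125/100 = 4905/8
Step 3: Take 3/4: 4905/8 * 3/4 = 14715/32
Final result = 14715/32

14715/32


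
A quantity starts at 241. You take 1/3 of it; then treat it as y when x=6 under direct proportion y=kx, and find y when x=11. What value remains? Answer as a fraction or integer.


Start with 241.
Step 1: Take 1/3: 241 * 1/3 = 241/3
Step 2: Direct prop: k = (241/3)/6; new y = k*11 = 241/3*11/6 = 2651/18
Final result = 2651/18

2651/18


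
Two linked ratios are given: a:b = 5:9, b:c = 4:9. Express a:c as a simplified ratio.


Given a:b = 5:9 and b:c = 4:9
Make b consistent. Multiply first ratio by 4: a:b = 20:36
Multiply second ratio by 9: b:c = 36:81
Now b = 36 in both, so a:b:c = 20:36:81
Therefore a:c = 20:81
Simplify by GCD: a:c = 20:81

20:81


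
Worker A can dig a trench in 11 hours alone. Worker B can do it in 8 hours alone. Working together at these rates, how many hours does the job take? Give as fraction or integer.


Rate of A = 1/11 job per hour
Rate of B = 1/8 job per hour
Combined rate = 1/11 + 1/8
Find common denominator: (8 + 11)/(11*8) = 19/88
Combined rate = 19/88 job per hour
Time together = 1 / (19/88) = 88/19 hours

88/19


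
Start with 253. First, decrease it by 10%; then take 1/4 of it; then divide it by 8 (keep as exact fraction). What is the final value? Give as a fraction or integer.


Start with 253.
Step 1: Decrease by 10%: 253 * 90/100 = 2277/10
Step 2: Take 1/4: 2277/10 * 1/4 = 2277/40
Step 3: Divide by 8: 2277/40 / 8 = 2277/320
Final result = 2277/320

2277/320


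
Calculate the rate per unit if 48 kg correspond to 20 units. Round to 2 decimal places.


Total kg = 48
Number of units = 20
Unit rate = 48 / 20
= 2.40 kg per unit

2.40


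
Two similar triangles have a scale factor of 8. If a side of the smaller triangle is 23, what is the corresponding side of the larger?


Similar triangles have proportional sides
Scale factor = 8
Smaller side = 23
Corresponding larger side = 23 * 8
= 184

184


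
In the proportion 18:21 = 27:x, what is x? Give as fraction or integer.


Setting up: 18/21 = 27/x
Cross multiply: 18 * x = 21 * 27
18x = 567
x = 567/18
x = 63/2

63/2


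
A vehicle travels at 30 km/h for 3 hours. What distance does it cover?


Using distance = speed * time
Speed = 30 km/h
Time = 3 hours
Distance = 30 * 3
= 90 km

90


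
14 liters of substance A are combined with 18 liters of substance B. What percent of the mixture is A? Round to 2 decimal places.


Volume of A = 14 L
Volume of B = 18 L
Total volume = 14 + 18 = 32 L
Percentage of A = (14/32) * 100
= 43.75%

43.75


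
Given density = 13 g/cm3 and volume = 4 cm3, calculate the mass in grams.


Using mass = density * volume
Density = 13 g/cm3
Volume = 4 cm3
Mass = 13 * 4
= 52 g

52


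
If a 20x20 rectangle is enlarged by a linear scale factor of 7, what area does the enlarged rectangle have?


Original dimensions: 20 x 20
Enlargement factor = 7
New width = 20 * 7 = 140
New height = 20 * 7 = 140
New area = 140 * 140 = 19600

19600


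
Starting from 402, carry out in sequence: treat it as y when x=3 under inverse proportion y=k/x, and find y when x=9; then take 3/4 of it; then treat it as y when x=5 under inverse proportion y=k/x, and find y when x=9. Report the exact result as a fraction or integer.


Start with 402.
Step 1: Inverse prop: k = (402)*3; new y = k/9 = 402*3/9 = 134
Step 2: Take 3/4: 134 * 3/4 = 201/2
Step 3: Inverse prop: k = (201/2)*5; new y = k/9 = 201/2*5/9 = 335/6
Final result = 335/6

335/6


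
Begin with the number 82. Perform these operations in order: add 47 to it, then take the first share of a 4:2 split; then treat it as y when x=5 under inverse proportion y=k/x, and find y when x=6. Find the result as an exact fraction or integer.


Start with 82.
Step 1: Add 47: 82+47=129; split 4:2 first = 129*4/6 = 86
Step 2: Inverse prop: k = (86)*5; new y = k/6 = 86*5/6 = 215/3
Final result = 215/3

215/3


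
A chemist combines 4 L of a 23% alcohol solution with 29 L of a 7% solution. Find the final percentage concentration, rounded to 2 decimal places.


Solute in mixture 1 = 23% of 4 L = 4*23/100 = 23/25 L
Solute in mixture 2 = 7% of 29 L = 29*7/100 = 203/100 L
Total solute = 23/25 + 203/100 = 59/20 L
Total volume = 4 + 29 = 33 L
Final concentration = 59/20/33 * 100 = 8.94%

8.94


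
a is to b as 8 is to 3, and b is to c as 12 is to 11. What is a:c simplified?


Given a:b = 8:3 and b:c = 12:11
Make b consistent. Multiply first ratio by 12: a:b = 96:36
Multiply second ratio by 3: b:c = 36:33
Now b = 36 in both, so a:b:c = 96:36:33
Therefore a:c = 96:33
Simplify by GCD: a:c = 32:11

32:11


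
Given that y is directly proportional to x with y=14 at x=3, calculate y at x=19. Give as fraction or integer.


Direct proportion: y = kx
Find k: k = 14/3 = 14/3
Compute y at x=19: y = 14/3 * 19
y = 266/3

266/3


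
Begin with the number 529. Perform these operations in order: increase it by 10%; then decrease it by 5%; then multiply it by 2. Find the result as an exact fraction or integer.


Start with 529.
Step 1: Increase by 10%: 529 * 110/100 = 5819/10
Step 2: Decrease by 5%: 5819/10 * 95/100 = 110561/200
Step 3: Multiply by 2: 110561/200 * 2 = 110561/100
Final result = 110561/100

110561/100


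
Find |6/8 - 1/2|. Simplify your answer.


Simplify: 6/8 = 3/4 and 1/2 = 1/2
Find common denominator: LCD = 4
Convert: 3/4 and 2/4
Difference = |3 - 2|/4 = 1/4
Simplified = 1/4

1/4


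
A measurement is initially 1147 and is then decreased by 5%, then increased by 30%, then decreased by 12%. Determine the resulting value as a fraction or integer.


Start: 1147
Step 1: decrease by 5% => multiply by 95/100
  1147 * 95/100 = 21793/20
Step 2: increase by 30% => multiply by 130/100
  21793/20 * 130/100 = 283309/200
Step 3: decrease by 12% => multiply by 88/100
  283309/200 * 88/100 = 3116399/2500
Final value = 3116399/2500

3116399/2500


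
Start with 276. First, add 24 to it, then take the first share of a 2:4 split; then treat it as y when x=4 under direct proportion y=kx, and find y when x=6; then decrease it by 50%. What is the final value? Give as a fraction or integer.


Start with 276.
Step 1: Add 24: 276+24=300; split 2:4 first = 300*2/6 = 100
Step 2: Direct prop: k = (100)/4; new y = k*6 = 100*6/4 = 150
Step 3: Decrease by 50%: 150 * 50/100 = 75
Final result = 75

75


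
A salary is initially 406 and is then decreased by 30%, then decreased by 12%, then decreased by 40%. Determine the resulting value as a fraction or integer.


Start: 406
Step 1: decrease by 30% => multiply by 70/100
  406 * 70/100 = 1421/5
Step 2: decrease by 12% => multiply by 88/100
  1421/5 * 88/100 = 31262/125
Step 3: decrease by 40% => multiply by 60/100
  31262/125 * 60/100 = 93786/625
Final value = 93786/625

93786/625


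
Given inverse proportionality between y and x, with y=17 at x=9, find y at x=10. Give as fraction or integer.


Inverse proportion: y = k/x
Find k: k = 9 * 17 = 153
Compute y at x=10: y = 153/10
y = 153/10

153/10


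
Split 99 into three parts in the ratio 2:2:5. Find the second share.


Ratio = 2:2:5
Total parts = 2 + 2 + 5 = 9
Value per part = 99 / 9 = 11
First share = 2 * 11 = 22
Middle share = 2 * 11 = 22
Third share = 5 * 11 = 55

22


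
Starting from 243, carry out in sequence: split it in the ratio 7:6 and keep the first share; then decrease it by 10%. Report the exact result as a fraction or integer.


Start with 243.
Step 1: Split 7:6, first share = 243 * 7/13 = 1701/13
Step 2: Decrease by 10%: 1701/13 * 90/100 = 15309/130
Final result = 15309/130

15309/130


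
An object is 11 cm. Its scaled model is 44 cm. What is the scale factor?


Original length = 11 cm
Scaled length = 44 cm
Scale factor = 44 / 11
= 4

4


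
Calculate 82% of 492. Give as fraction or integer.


Compute 82% of 492
Convert percentage: 82% = 82/100
Multiply: 492 * 82/100
= 40344/100
= 10086/25

10086/25


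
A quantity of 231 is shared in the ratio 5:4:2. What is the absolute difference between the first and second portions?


Total parts = 5 + 4 + 2 = 11
Value per part = 231 / 11 = 21
Shares: 5*21=105, 4*21=84, 2*21=42
First share = 105, second share = 84
Difference = |105 - 84| = 21

21


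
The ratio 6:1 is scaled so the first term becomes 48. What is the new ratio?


Original ratio: 6:1
First term target: 48
Scale factor = 48 / 6 = 8
Multiply second term: 1 * 8 = 8
Equivalent ratio = 48:8

48:8


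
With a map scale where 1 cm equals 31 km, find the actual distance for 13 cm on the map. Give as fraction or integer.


Map scale: 1 cm = 31 km
Measured distance on map = 13 cm
Set up proportion: 13 * 31 / 1
= 403 / 1
= 403 km

403


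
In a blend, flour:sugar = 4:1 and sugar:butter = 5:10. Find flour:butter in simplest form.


Given a:b = 4:1 and b:c = 5:10
Make b consistent. Multiply first ratio by 5: a:b = 20:5
Multiply second ratio by 1: b:c = 5:10
Now b = 5 in both, so a:b:c = 20:5:10
Therefore a:c = 20:10
Simplify by GCD: a:c = 2:1

2:1


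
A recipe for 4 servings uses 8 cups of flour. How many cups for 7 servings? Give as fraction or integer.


Original: 8 cups for 4 servings
Target servings = 7
Scaling factor = 7/4
New amount = 8 * 7/4
= 56/4
= 14 cups

14


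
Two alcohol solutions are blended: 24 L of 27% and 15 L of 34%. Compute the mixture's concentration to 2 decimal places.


Solute in mixture 1 = 27% of 24 L = 24*27/100 = 162/25 L
Solute in mixture 2 = 34% of 15 L = 15*34/100 = 51/10 L
Total solute = 162/25 + 51/10 = 579/50 L
Total volume = 24 + 15 = 39 L
Final concentration = 579/50/39 * 100 = 29.69%

29.69


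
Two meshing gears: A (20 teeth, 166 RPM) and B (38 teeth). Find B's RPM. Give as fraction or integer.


Gear ratio: teeth_A * RPM_A = teeth_B * RPM_B
20 * 166 = 38 * RPM_B
3320 = 38 * RPM_B
RPM_B = 3320 / 38
RPM_B = 1660/19

1660/19


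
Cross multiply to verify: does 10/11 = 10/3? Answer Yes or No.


Cross multiply to check 10/11 = 10/3
Left cross product: 10 * 3 = 30
Right cross product: 11 * 10 = 110
30 != 110
Not equal, so proportions differ => No

No


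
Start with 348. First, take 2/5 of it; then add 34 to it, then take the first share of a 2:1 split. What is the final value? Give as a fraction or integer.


Start with 348.
Step 1: Take 2/5: 348 * 2/5 = 696/5
Step 2: Add 34: 696/5+34=866/5; split 2:1 first = 866/5*2/3 = 1732/15
Final result = 1732/15

1732/15


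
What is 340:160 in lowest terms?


Find GCD(340, 160)
GCD = 20
Divide both by 20: 340/20 = 17, 160/20 = 8
Simplified ratio = 17:8

17:8


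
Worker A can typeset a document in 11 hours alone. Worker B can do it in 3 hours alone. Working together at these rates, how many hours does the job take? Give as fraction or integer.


Rate of A = 1/11 job per hour
Rate of B = 1/3 job per hour
Combined rate = 1/11 + 1/3
Find common denominator: (3 + 11)/(11*3) = 14/33
Combined rate = 14/33 job per hour
Time together = 1 / (14/33) = 33/14 hours

33/14


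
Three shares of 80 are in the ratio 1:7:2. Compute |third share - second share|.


Total parts = 1 + 7 + 2 = 10
Value per part = 80 / 10 = 8
Shares: 1*8=8, 7*8=56, 2*8=16
Third share = 16, second share = 56
Difference = |16 - 56| = 40

40


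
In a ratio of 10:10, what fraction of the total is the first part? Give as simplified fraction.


Total parts = 10 + 10 = 20
First part fraction = 10/20
Simplify: 10/20 = 1/2

1/2


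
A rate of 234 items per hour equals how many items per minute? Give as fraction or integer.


Converting from per hour to per minute
Rate = 234 items per hour
Divide by 60: 234/60
= 39/10 items per minute

39/10


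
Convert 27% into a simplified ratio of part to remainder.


Part = 27%, Remainder = 73%
Ratio = 27:73
GCD(27, 73) = 1
Simplify: 27:73 = 27:73

27:73


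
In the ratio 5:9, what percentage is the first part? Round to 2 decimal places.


Total parts = 5 + 9 = 14
First part fraction = 5/14
Percentage = (5/14) * 100
= 0.357143 * 100
= 35.71%

35.71


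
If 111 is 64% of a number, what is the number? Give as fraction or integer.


Given: 111 is 64% of the whole
Set up: 111 = 64/100 * whole
whole = 111 * 100 / 64
whole = 11100 / 64
whole = 2775/16

2775/16


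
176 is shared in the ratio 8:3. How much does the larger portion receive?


Total parts = 8 + 3 = 11
Value per part = 176 / 11 = 16
First share = 8 * 16 = 128
Second share = 3 * 16 = 48
Larger share = 128

128


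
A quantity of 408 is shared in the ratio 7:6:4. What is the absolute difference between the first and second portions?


Total parts = 7 + 6 + 4 = 17
Value per part = 408 / 17 = 24
Shares: 7*24=168, 6*24=144, 4*24=96
First share = 168, second share = 144
Difference = |168 - 144| = 24

24


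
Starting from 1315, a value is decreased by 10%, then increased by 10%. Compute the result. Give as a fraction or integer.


Start: 1315
Step 1: decrease by 10% => multiply by 90/100
  1315 * 90/100 = 2367/2
Step 2: increase by 10% => multiply by 110/100
  2367/2 * 110/100 = 26037/20
Final value = 26037/20

26037/20


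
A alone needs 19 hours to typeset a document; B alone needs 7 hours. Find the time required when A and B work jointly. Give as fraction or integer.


Rate of A = 1/19 job per hour
Rate of B = 1/7 job per hour
Combined rate = 1/19 + 1/7
Find common denominator: (7 + 19)/(19*7) = 26/133
Combined rate = 26/133 job per hour
Time together = 1 / (26/133) = 133/26 hours

133/26
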